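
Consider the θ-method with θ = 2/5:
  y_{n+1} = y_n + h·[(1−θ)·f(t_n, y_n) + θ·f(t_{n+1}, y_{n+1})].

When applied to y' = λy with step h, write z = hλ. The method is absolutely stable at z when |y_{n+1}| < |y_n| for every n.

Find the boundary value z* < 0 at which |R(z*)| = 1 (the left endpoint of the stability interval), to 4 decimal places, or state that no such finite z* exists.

left endpoint -10.0000.

Test eqn y'=λy, z=hλ:
  y_{n+1} = y_n + z·[3/5·y_n + 2/5·y_{n+1}] ⇒ (1 − 2/5z)y_{n+1} = (1 + 3/5z)y_n
  so R(z) = (1 + 3/5z)/(1 − 2/5z).

Boundary: |R(x)|=1, x<0.
x=-0.64: |R|=0.4904
R=−1: 1+3/5x = −1+2/5x ⇒ -1/5x=2 ⇒ x=2/(-1/5)=-10.0000
Confirm numerically:
  x=-9.214: |R|=0.96645 <1
  x=-8.478: |R|=0.93068 <1
  x=-6.042: |R|=0.76832 <1
  x=-4.498: |R|=0.60689 <1
  x=-10.280: |R|=1.01095 >1
  x=-10.172: |R|=1.00679 >1
  x=-10.099: |R|=1.00393 >1
Interval (-10.0000, 0).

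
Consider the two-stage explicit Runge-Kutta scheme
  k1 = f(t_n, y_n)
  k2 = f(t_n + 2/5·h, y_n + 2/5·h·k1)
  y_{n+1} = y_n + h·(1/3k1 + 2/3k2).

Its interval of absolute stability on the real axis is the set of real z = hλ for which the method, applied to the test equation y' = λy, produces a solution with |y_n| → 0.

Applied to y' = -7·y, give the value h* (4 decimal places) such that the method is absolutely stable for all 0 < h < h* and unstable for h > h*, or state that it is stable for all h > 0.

Set f=λy, z=hλ:
  k1=λy_n ⇒ h·k1=z·y_n;  k2=λ(1+2/5z)y_n ⇒ h·k2=z(1+2/5z)y_n
  y_{n+1}/y_n = 1 + 1/3z + 2/3z(1+2/5z) = 1 + z + 4/15z²
  Hence R(z) = 1 + z + 4/15z².

Boundary: |R(x)|=1, x<0.
x=-1.26: |R|=0.1634
R=1: x+4/15x²=0 ⇒ x=−15/4=-3.7500; min R=1−1/(4·4/15)=0.0625>−1
Confirm numerically:
  x=-3.701: |R|=0.95164 <1
  x=-3.514: |R|=0.77885 <1
  x=-2.363: |R|=0.12601 <1
  x=-4.323: |R|=1.66055 >1
  x=-4.100: |R|=1.38267 >1
  x=-4.085: |R|=1.36493 >1
Interval (-3.7500, 0).

(-3.7500,0); λ=-7 ⇒ h* = (15/4)/7 = 0.5357.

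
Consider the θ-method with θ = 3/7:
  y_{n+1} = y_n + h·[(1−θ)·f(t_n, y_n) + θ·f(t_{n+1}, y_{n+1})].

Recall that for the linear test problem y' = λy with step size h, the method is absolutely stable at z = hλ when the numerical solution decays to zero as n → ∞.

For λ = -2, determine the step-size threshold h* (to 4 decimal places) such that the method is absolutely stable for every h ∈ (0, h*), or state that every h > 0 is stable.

(-14.0000,0); λ=-2 ⇒ h* = (14)/2 = 7.0000.

On y'=λy, z=hλ:
  y_{n+1} = y_n + z·[4/7·y_n + 3/7·y_{n+1}] ⇒ (1 − 3/7z)y_{n+1} = (1 + 4/7z)y_n
  so R(z) = (1 + 4/7z)/(1 − 3/7z).

Boundary: |R(x)|=1, x<0.
x=-1.65: |R|=0.0335
R=−1: 1+4/7x = −1+3/7x ⇒ -1/7x=2 ⇒ x=2/(-1/7)=-14.0000
Confirm numerically:
  x=-11.966: |R|=0.95259 <1
  x=-11.734: |R|=0.94631 <1
  x=-8.744: |R|=0.84184 <1
  x=-6.601: |R|=0.72395 <1
  x=-14.275: |R|=1.00552 >1
  x=-14.236: |R|=1.00475 >1
  x=-14.186: |R|=1.00375 >1
Stable set (-14.0000, 0).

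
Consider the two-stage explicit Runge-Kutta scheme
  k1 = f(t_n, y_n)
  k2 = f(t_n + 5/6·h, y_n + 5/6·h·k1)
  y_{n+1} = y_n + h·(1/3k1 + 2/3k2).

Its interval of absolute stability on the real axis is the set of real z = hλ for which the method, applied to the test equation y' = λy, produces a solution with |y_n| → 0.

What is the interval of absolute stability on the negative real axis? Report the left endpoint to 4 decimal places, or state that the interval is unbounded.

z∈(-1.8000,0).

Set f=λy, z=hλ:
  k1=λy_n ⇒ h·k1=z·y_n;  k2=λ(1+5/6z)y_n ⇒ h·k2=z(1+5/6z)y_n
  y_{n+1}/y_n = 1 + 1/3z + 2/3z(1+5/6z) = 1 + z + 5/9z²
  so R(z) = 1 + z + 5/9z².

Need |R(x)|<1, x<0.
x=-0.44: |R|=0.6676
R=1: x+5/9x²=0 ⇒ x=−9/5=-1.8000; min R=1−1/(4·5/9)=0.5500>−1
Confirm numerically:
  x=-1.607: |R|=0.82769 <1
  x=-1.401: |R|=0.68945 <1
  x=-0.754: |R|=0.56184 <1
  x=-2.340: |R|=1.70200 >1
  x=-2.065: |R|=1.30401 >1
Stable set (-1.8000, 0).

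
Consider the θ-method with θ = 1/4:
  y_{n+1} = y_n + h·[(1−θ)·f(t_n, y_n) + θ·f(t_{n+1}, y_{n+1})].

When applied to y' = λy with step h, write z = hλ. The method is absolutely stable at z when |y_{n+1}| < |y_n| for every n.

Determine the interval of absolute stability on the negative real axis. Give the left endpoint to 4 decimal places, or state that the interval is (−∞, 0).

(-4.0000, 0).

Set f=λy, z=hλ:
  y_{n+1} = y_n + z·[3/4·y_n + 1/4·y_{n+1}] ⇒ (1 − 1/4z)y_{n+1} = (1 + 3/4z)y_n
  so R(z) = (1 + 3/4z)/(1 − 1/4z).

Need |R(x)|<1, x<0.
x=-1.74: |R|=0.2125
R=−1: 1+3/4x = −1+1/4x ⇒ -1/2x=2 ⇒ x=2/(-1/2)=-4.0000
Confirm numerically:
  x=-2.370: |R|=0.48823 <1
  x=-2.363: |R|=0.48546 <1
  x=-1.907: |R|=0.29135 <1
  x=-4.535: |R|=1.12537 >1
  x=-4.392: |R|=1.09342 >1
  x=-4.310: |R|=1.07461 >1
Stable set (-4.0000, 0).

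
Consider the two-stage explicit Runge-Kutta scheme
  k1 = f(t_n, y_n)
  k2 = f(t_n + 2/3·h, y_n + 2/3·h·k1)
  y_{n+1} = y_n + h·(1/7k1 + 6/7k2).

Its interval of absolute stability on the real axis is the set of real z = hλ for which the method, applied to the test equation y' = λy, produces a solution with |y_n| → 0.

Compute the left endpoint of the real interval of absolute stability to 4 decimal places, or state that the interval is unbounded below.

Set f=λy, z=hλ:
  k1=λy_n ⇒ h·k1=z·y_n;  k2=λ(1+2/3z)y_n ⇒ h·k2=z(1+2/3z)y_n
  y_{n+1}/y_n = 1 + 1/7z + 6/7z(1+2/3z) = 1 + z + 4/7z²
  so R(z) = 1 + z + 4/7z².

Boundary: |R(x)|=1, x<0.
x=-0.48: |R|=0.6517
R=1: x+4/7x²=0 ⇒ x=−7/4=-1.7500; min R=1−1/(4·4/7)=0.5625>−1
Confirm numerically:
  x=-1.680: |R|=0.93280 <1
  x=-1.384: |R|=0.71055 <1
  x=-1.328: |R|=0.67976 <1
  x=-1.006: |R|=0.57231 <1
  x=-2.153: |R|=1.49581 >1
  x=-2.049: |R|=1.35009 >1
So |R|<1 on (-1.7500, 0).

left endpoint -1.7500.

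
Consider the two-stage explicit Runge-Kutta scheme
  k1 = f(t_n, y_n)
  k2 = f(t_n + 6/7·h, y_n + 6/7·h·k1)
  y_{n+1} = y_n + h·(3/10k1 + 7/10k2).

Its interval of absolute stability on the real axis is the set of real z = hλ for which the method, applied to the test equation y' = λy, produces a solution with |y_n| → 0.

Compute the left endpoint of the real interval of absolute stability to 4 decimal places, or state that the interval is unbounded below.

With y'=λy (z=hλ):
  k1=λy_n ⇒ h·k1=z·y_n;  k2=λ(1+6/7z)y_n ⇒ h·k2=z(1+6/7z)y_n
  y_{n+1}/y_n = 1 + 3/10z + 7/10z(1+6/7z) = 1 + z + 3/5z²
  so R(z) = 1 + z + 3/5z².

Solve |R(x)|<1 on ℝ⁻.
x=-0.47: |R|=0.6625
R=1: x+3/5x²=0 ⇒ x=−5/3=-1.6667; min R=1−1/(4·3/5)=0.5833>−1
Confirm numerically:
  x=-1.256: |R|=0.69052 <1
  x=-1.159: |R|=0.64697 <1
  x=-0.871: |R|=0.58418 <1
  x=-2.062: |R|=1.48911 >1
  x=-2.018: |R|=1.42539 >1
  x=-1.847: |R|=1.19985 >1
Interval (-1.6667, 0).

left endpoint -1.6667.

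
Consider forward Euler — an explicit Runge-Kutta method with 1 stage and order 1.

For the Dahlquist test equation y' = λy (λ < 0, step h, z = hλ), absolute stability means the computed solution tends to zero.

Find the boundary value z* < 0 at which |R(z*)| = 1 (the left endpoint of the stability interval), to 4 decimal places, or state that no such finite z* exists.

left endpoint -2.0000.

With y'=λy (z=hλ):
  order 1, 1-stage ⇒ R(z)=1+z
  (e.g. R(-0.32)=0.68000, |R|=0.68000)

Solve |R(x)|<1 on ℝ⁻.
x=-0.32: |R|=0.6800
|R(-1.95)|=0.9500 |R(-1.49)|=0.4900 |R(-1.34)|=0.3400
Bisect:
  x_lo=-2.6518 |R|=1.6518  x_hi=-0.3079 |R|=0.6921
  mid=-1.47982 |R|=0.47982 →hi
  mid=-2.06579 |R|=1.06579 →lo
  mid=-1.77280 |R|=0.77280 →hi
  mid=-1.91930 |R|=0.91930 →hi
  mid=-1.99254 |R|=0.99254 →hi
  mid=-2.02916 |R|=1.02916 →lo
  mid=-2.01085 |R|=1.01085 →lo
  mid=-2.00170 |R|=1.00170 →lo
  ...
  [-2.00012,-1.99998] ⇒ x*=-2.0000
Interval (-2.0000, 0).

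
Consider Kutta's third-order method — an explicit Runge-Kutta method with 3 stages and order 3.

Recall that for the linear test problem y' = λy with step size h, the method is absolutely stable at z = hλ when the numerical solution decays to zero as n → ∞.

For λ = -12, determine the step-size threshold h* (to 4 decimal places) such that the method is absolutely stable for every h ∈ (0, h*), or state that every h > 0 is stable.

(-2.5127,0); λ=-12 ⇒ h* = 0.2094.

On y'=λy, z=hλ:
  order 3, 3-stage ⇒ R(z)=1+z+z^2/2+z^3/6
  (e.g. R(-1.07)=0.29828, |R|=0.29828)

Solve |R(x)|<1 on ℝ⁻.
x=-1.07: |R|=0.2983
|R(-2.79)|=1.5176 |R(-0.83)|=0.4192 |R(-0.52)|=0.5918
Bisect:
  x_lo=-3.3183 |R|=2.9026  x_hi=-0.0648 |R|=0.9372
  mid=-1.69158 |R|=0.06758 →hi
  mid=-2.50496 |R|=0.98724 →hi
  mid=-2.91165 |R|=1.78681 →lo
  mid=-2.70830 |R|=1.35171 →lo
  mid=-2.60663 |R|=1.16117 →lo
  mid=-2.55579 |R|=1.07220 →lo
  mid=-2.53038 |R|=1.02922 →lo
  ...
  [-2.51290,-2.51270] ⇒ x*=-2.5127
Stable set (-2.5127, 0).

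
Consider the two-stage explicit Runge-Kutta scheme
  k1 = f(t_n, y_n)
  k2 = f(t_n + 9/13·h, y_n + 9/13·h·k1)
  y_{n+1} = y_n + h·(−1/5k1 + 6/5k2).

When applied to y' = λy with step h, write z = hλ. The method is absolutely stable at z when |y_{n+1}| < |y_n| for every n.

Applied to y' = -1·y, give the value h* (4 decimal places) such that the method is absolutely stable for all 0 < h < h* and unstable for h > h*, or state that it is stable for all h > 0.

(-1.2037,0); λ=-1 ⇒ h* = (65/54)/1 = 1.2037.

On y'=λy, z=hλ:
  k1=λy_n ⇒ h·k1=z·y_n;  k2=λ(1+9/13z)y_n ⇒ h·k2=z(1+9/13z)y_n
  y_{n+1}/y_n = 1 − 1/5z + 6/5z(1+9/13z) = 1 + z + 54/65z²
  Hence R(z) = 1 + z + 54/65z².

Need |R(x)|<1, x<0.
x=-1.63: |R|=1.5773
R=1: x+54/65x²=0 ⇒ x=−65/54=-1.2037; min R=1−1/(4·54/65)=0.6991>−1
Confirm numerically:
  x=-1.043: |R|=0.86075 <1
  x=-0.863: |R|=0.75573 <1
  x=-0.590: |R|=0.69919 <1
  x=-1.709: |R|=1.71741 >1
  x=-1.455: |R|=1.30376 >1
Interval (-1.2037, 0).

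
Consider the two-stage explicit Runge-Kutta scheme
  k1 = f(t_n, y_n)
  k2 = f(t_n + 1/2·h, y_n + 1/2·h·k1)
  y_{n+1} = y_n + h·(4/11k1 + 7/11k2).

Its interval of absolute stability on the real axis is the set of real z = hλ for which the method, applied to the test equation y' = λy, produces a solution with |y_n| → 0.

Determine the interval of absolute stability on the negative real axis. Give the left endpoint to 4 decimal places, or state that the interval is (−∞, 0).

Test eqn y'=λy, z=hλ:
  k1=λy_n ⇒ h·k1=z·y_n;  k2=λ(1+1/2z)y_n ⇒ h·k2=z(1+1/2z)y_n
  y_{n+1}/y_n = 1 + 4/11z + 7/11z(1+1/2z) = 1 + z + 7/22z²
  so R(z) = 1 + z + 7/22z².

Boundary: |R(x)|=1, x<0.
x=-0.44: |R|=0.6216
R=1: x+7/22x²=0 ⇒ x=−22/7=-3.1429; min R=1−1/(4·7/22)=0.2143>−1
Confirm numerically:
  x=-3.094: |R|=0.95190 <1
  x=-2.520: |R|=0.50058 <1
  x=-1.788: |R|=0.22921 <1
  x=-3.564: |R|=1.47758 >1
  x=-3.222: |R|=1.08114 >1
  x=-3.164: |R|=1.02129 >1
Interval (-3.1429, 0).

z∈(-3.1429,0).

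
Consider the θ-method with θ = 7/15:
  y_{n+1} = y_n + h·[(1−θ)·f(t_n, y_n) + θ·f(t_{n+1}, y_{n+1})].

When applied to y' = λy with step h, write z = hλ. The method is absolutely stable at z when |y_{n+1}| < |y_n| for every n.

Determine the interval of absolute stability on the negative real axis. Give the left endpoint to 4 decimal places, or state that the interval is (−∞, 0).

z∈(-30.0000,0).

On y'=λy, z=hλ:
  y_{n+1} = y_n + z·[8/15·y_n + 7/15·y_{n+1}] ⇒ (1 − 7/15z)y_{n+1} = (1 + 8/15z)y_n
  R(z) = (1 + 8/15z)/(1 − 7/15z).

Need |R(x)|<1, x<0.
x=-0.66: |R|=0.4954
R=−1: 1+8/15x = −1+7/15x ⇒ -1/15x=2 ⇒ x=2/(-1/15)=-30.0000
Confirm numerically:
  x=-29.179: |R|=0.99626 <1
  x=-28.950: |R|=0.99518 <1
  x=-21.218: |R|=0.94630 <1
  x=-17.717: |R|=0.91165 <1
  x=-30.470: |R|=1.00206 >1
  x=-30.327: |R|=1.00144 >1
  x=-30.315: |R|=1.00139 >1
So |R|<1 on (-30.0000, 0).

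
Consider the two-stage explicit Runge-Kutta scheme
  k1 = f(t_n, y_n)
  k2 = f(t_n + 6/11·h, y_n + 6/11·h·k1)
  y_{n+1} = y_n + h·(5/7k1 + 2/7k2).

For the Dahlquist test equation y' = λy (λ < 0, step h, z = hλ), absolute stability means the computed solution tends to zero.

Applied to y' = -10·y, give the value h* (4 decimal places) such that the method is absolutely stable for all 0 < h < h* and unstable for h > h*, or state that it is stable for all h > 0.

(-6.4167,0); λ=-10 ⇒ h* = (77/12)/10 = 0.6417.

Test eqn y'=λy, z=hλ:
  k1=λy_n ⇒ h·k1=z·y_n;  k2=λ(1+6/11z)y_n ⇒ h·k2=z(1+6/11z)y_n
  y_{n+1}/y_n = 1 + 5/7z + 2/7z(1+6/11z) = 1 + z + 12/77z²
  Hence R(z) = 1 + z + 12/77z².

Find x<0 with |R(x)|<1.
x=-0.31: |R|=0.7050
R=1: x+12/77x²=0 ⇒ x=−77/12=-6.4167; min R=1−1/(4·12/77)=-0.6042>−1
Confirm numerically:
  x=-5.773: |R|=0.42090 <1
  x=-5.560: |R|=0.25770 <1
  x=-3.457: |R|=0.59453 <1
  x=-3.397: |R|=0.59862 <1
  x=-6.816: |R|=1.42419 >1
  x=-6.671: |R|=1.26441 >1
So |R|<1 on (-6.4167, 0).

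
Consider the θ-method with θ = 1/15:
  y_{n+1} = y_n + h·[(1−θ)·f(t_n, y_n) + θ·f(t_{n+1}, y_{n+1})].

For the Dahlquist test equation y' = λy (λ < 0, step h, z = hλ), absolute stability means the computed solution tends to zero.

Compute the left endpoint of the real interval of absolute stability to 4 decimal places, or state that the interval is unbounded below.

left endpoint -2.3077.

With y'=λy (z=hλ):
  y_{n+1} = y_n + z·[14/15·y_n + 1/15·y_{n+1}] ⇒ (1 − 1/15z)y_{n+1} = (1 + 14/15z)y_n
  so R(z) = (1 + 14/15z)/(1 − 1/15z).

Find x<0 with |R(x)|<1.
x=-0.61: |R|=0.4138
R=−1: 1+14/15x = −1+1/15x ⇒ -13/15x=2 ⇒ x=2/(-13/15)=-2.3077
Confirm numerically:
  x=-2.268: |R|=0.97012 <1
  x=-1.879: |R|=0.66983 <1
  x=-1.817: |R|=0.62068 <1
  x=-2.638: |R|=1.24345 >1
  x=-2.459: |R|=1.11266 >1
  x=-2.347: |R|=1.02946 >1
Interval (-2.3077, 0).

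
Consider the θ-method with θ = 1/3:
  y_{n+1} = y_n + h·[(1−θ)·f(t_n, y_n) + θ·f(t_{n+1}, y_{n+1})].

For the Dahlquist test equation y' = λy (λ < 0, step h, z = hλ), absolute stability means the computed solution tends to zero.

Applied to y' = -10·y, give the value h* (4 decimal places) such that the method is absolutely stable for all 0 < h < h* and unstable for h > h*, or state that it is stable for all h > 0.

(-6.0000,0); λ=-10 ⇒ h* = (6)/10 = 0.6000.

Test eqn y'=λy, z=hλ:
  y_{n+1} = y_n + z·[2/3·y_n + 1/3·y_{n+1}] ⇒ (1 − 1/3z)y_{n+1} = (1 + 2/3z)y_n
  so R(z) = (1 + 2/3z)/(1 − 1/3z).

Boundary: |R(x)|=1, x<0.
x=-1.23: |R|=0.1277
R=−1: 1+2/3x = −1+1/3x ⇒ -1/3x=2 ⇒ x=2/(-1/3)=-6.0000
Confirm numerically:
  x=-5.928: |R|=0.99194 <1
  x=-5.543: |R|=0.94651 <1
  x=-3.837: |R|=0.68363 <1
  x=-3.697: |R|=0.65611 <1
  x=-6.482: |R|=1.05083 >1
  x=-6.336: |R|=1.03599 >1
  x=-6.236: |R|=1.02555 >1
So |R|<1 on (-6.0000, 0).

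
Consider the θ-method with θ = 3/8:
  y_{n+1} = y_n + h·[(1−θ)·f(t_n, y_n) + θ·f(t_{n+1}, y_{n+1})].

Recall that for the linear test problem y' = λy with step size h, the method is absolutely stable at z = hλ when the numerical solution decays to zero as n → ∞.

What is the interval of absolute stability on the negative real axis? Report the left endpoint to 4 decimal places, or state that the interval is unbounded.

On y'=λy, z=hλ:
  y_{n+1} = y_n + z·[5/8·y_n + 3/8·y_{n+1}] ⇒ (1 − 3/8z)y_{n+1} = (1 + 5/8z)y_n
  Hence R(z) = (1 + 5/8z)/(1 − 3/8z).

Find x<0 with |R(x)|<1.
x=-1.05: |R|=0.2466
R=−1: 1+5/8x = −1+3/8x ⇒ -1/4x=2 ⇒ x=2/(-1/4)=-8.0000
Confirm numerically:
  x=-6.767: |R|=0.91287 <1
  x=-6.400: |R|=0.88235 <1
  x=-4.615: |R|=0.69009 <1
  x=-8.348: |R|=1.02106 >1
  x=-8.291: |R|=1.01770 >1
  x=-8.248: |R|=1.01515 >1
Stable set (-8.0000, 0).

(-8.0000, 0).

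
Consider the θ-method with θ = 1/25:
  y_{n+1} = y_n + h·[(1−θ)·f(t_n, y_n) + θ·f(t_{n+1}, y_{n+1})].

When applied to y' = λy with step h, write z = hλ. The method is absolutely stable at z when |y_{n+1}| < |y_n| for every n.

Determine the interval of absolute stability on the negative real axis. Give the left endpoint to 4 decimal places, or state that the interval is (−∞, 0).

On y'=λy, z=hλ:
  y_{n+1} = y_n + z·[24/25·y_n + 1/25·y_{n+1}] ⇒ (1 − 1/25z)y_{n+1} = (1 + 24/25z)y_n
  Hence R(z) = (1 + 24/25z)/(1 − 1/25z).

Solve |R(x)|<1 on ℝ⁻.
x=-0.64: |R|=0.3760
R=−1: 1+24/25x = −1+1/25x ⇒ -23/25x=2 ⇒ x=2/(-23/25)=-2.1739
Confirm numerically:
  x=-1.802: |R|=0.68084 <1
  x=-1.723: |R|=0.61191 <1
  x=-0.899: |R|=0.13221 <1
  x=-0.872: |R|=0.15739 <1
  x=-2.698: |R|=1.43519 >1
  x=-2.316: |R|=1.11964 >1
Stable set (-2.1739, 0).

(-2.1739, 0).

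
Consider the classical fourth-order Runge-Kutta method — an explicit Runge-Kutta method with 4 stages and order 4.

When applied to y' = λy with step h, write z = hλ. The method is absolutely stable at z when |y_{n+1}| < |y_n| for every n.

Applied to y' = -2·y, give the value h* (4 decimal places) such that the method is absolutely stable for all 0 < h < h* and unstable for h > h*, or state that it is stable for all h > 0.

With y'=λy (z=hλ):
  order 4, 4-stage ⇒ R(z)=1+z+z^2/2+z^3/6+z^4/24
  (e.g. R(-0.37)=0.69079, |R|=0.69079)

Find x<0 with |R(x)|<1.
x=-0.37: |R|=0.6908
|R(-1.95)|=0.3179 |R(-1.9)|=0.3048 |R(-1.63)|=0.2708
Bisect:
  x_lo=-3.4055 |R|=2.4149  x_hi=-0.1704 |R|=0.8434
  mid=-1.78794 |R|=0.28363 →hi
  mid=-2.59672 |R|=0.75098 →hi
  mid=-3.00112 |R|=1.37724 →lo
  mid=-2.79892 |R|=1.02074 →lo
  mid=-2.69782 |R|=0.87594 →hi
  mid=-2.74837 |R|=0.94575 →hi
  mid=-2.77365 |R|=0.98258 →hi
  ...
  [-2.78530,-2.78510] ⇒ x*=-2.7853
So |R|<1 on (-2.7853, 0).

(-2.7853,0); λ=-2 ⇒ h* = 1.3926.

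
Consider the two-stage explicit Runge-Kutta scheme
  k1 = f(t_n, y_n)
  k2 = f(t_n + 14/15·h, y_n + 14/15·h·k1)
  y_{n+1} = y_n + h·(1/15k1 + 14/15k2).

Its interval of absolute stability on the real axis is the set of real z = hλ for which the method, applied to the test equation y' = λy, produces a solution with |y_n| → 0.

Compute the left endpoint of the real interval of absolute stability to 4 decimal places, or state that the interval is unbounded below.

z* = -1.1480.

Test eqn y'=λy, z=hλ:
  k1=λy_n ⇒ h·k1=z·y_n;  k2=λ(1+14/15z)y_n ⇒ h·k2=z(1+14/15z)y_n
  y_{n+1}/y_n = 1 + 1/15z + 14/15z(1+14/15z) = 1 + z + 196/225z²
  R(z) = 1 + z + 196/225z².

Boundary: |R(x)|=1, x<0.
x=-0.84: |R|=0.7747
R=1: x+196/225x²=0 ⇒ x=−225/196=-1.1480; min R=1−1/(4·196/225)=0.7130>−1
Confirm numerically:
  x=-0.896: |R|=0.80334 <1
  x=-0.598: |R|=0.71351 <1
  x=-0.477: |R|=0.72120 <1
  x=-1.746: |R|=1.90960 >1
  x=-1.264: |R|=1.12777 >1
Interval (-1.1480, 0).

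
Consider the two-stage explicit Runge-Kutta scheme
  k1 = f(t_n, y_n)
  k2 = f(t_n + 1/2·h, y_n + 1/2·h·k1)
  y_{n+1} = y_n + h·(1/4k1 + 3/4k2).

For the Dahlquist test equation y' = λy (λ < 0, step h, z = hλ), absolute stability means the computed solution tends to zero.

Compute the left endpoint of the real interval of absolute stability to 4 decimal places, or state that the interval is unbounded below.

With y'=λy (z=hλ):
  k1=λy_n ⇒ h·k1=z·y_n;  k2=λ(1+1/2z)y_n ⇒ h·k2=z(1+1/2z)y_n
  y_{n+1}/y_n = 1 + 1/4z + 3/4z(1+1/2z) = 1 + z + 3/8z²
  ⇒ R(z) = 1 + z + 3/8z².

Solve |R(x)|<1 on ℝ⁻.
x=-0.59: |R|=0.5405
R=1: x+3/8x²=0 ⇒ x=−8/3=-2.6667; min R=1−1/(4·3/8)=0.3333>−1
Confirm numerically:
  x=-2.294: |R|=0.67941 <1
  x=-1.947: |R|=0.47455 <1
  x=-1.738: |R|=0.39474 <1
  x=-1.613: |R|=0.36266 <1
  x=-3.154: |R|=1.57639 >1
  x=-2.916: |R|=1.27265 >1
  x=-2.709: |R|=1.04301 >1
Interval (-2.6667, 0).

left endpoint -2.6667.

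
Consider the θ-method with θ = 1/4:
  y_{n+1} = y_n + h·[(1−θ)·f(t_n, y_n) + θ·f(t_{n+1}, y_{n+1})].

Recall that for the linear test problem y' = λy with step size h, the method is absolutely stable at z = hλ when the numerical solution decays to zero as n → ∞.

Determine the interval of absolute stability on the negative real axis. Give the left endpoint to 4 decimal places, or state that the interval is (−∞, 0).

On y'=λy, z=hλ:
  y_{n+1} = y_n + z·[3/4·y_n + 1/4·y_{n+1}] ⇒ (1 − 1/4z)y_{n+1} = (1 + 3/4z)y_n
  so R(z) = (1 + 3/4z)/(1 − 1/4z).

Need |R(x)|<1, x<0.
x=-0.6: |R|=0.4783
R=−1: 1+3/4x = −1+1/4x ⇒ -1/2x=2 ⇒ x=2/(-1/2)=-4.0000
Confirm numerically:
  x=-3.241: |R|=0.79036 <1
  x=-2.953: |R|=0.69884 <1
  x=-1.781: |R|=0.23231 <1
  x=-4.583: |R|=1.13585 >1
  x=-4.547: |R|=1.12800 >1
So |R|<1 on (-4.0000, 0).

(-4.0000, 0).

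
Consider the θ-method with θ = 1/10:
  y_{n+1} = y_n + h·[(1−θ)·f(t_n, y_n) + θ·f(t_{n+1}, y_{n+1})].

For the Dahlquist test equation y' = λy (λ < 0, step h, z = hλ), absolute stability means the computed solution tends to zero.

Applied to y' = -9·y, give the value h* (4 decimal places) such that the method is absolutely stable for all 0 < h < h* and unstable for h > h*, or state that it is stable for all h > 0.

(-2.5000,0); λ=-9 ⇒ h* = (5/2)/9 = 0.2778.

Test eqn y'=λy, z=hλ:
  y_{n+1} = y_n + z·[9/10·y_n + 1/10·y_{n+1}] ⇒ (1 − 1/10z)y_{n+1} = (1 + 9/10z)y_n
  so R(z) = (1 + 9/10z)/(1 − 1/10z).

Need |R(x)|<1, x<0.
x=-1.16: |R|=0.0394
R=−1: 1+9/10x = −1+1/10x ⇒ -4/5x=2 ⇒ x=2/(-4/5)=-2.5000
Confirm numerically:
  x=-2.424: |R|=0.95106 <1
  x=-1.766: |R|=0.50093 <1
  x=-1.580: |R|=0.36442 <1
  x=-1.353: |R|=0.19176 <1
  x=-2.968: |R|=1.28871 >1
  x=-2.721: |R|=1.13898 >1
  x=-2.689: |R|=1.11916 >1
Interval (-2.5000, 0).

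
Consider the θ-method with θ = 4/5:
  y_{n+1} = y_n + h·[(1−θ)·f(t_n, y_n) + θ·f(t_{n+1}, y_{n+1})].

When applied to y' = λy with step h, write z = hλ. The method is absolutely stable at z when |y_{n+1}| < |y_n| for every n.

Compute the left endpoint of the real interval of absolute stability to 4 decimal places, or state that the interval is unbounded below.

unbounded; (−∞, 0).

Set f=λy, z=hλ:
  y_{n+1} = y_n + z·[1/5·y_n + 4/5·y_{n+1}] ⇒ (1 − 4/5z)y_{n+1} = (1 + 1/5z)y_n
  Hence R(z) = (1 + 1/5z)/(1 − 4/5z).

Find x<0 with |R(x)|<1.
x=-0.51: |R|=0.6378
x=-2: |R|=0.2308
x=-10: |R|=0.1111
x=-100: |R|=0.2346
θ=4/5≥1/2 ⇒ |1+1/5x|<|1−4/5x| ∀x<0 ⇒ stable on all of ℝ⁻.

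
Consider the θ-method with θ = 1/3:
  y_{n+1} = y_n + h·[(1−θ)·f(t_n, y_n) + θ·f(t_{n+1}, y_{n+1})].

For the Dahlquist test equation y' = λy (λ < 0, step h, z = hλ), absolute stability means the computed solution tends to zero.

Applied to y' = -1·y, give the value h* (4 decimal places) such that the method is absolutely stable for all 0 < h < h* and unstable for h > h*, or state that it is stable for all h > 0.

(-6.0000,0); λ=-1 ⇒ h* = (6)/1 = 6.0000.

On y'=λy, z=hλ:
  y_{n+1} = y_n + z·[2/3·y_n + 1/3·y_{n+1}] ⇒ (1 − 1/3z)y_{n+1} = (1 + 2/3z)y_n
  Hence R(z) = (1 + 2/3z)/(1 − 1/3z).

Need |R(x)|<1, x<0.
x=-0.65: |R|=0.4658
R=−1: 1+2/3x = −1+1/3x ⇒ -1/3x=2 ⇒ x=2/(-1/3)=-6.0000
Confirm numerically:
  x=-5.904: |R|=0.98922 <1
  x=-5.338: |R|=0.92060 <1
  x=-3.010: |R|=0.50250 <1
  x=-6.442: |R|=1.04681 >1
  x=-6.317: |R|=1.03402 >1
  x=-6.061: |R|=1.00673 >1
So |R|<1 on (-6.0000, 0).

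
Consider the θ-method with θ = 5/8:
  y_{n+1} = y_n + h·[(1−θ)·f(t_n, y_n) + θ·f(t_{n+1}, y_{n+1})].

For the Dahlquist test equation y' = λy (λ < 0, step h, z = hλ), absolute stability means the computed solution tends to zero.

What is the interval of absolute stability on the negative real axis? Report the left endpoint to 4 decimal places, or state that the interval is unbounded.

(−∞, 0) — no finite endpoint.

On y'=λy, z=hλ:
  y_{n+1} = y_n + z·[3/8·y_n + 5/8·y_{n+1}] ⇒ (1 − 5/8z)y_{n+1} = (1 + 3/8z)y_n
  Hence R(z) = (1 + 3/8z)/(1 − 5/8z).

Need |R(x)|<1, x<0.
x=-0.91: |R|=0.4199
x=-2: |R|=0.1111
x=-10: |R|=0.3793
x=-100: |R|=0.5748
θ=5/8≥1/2 ⇒ |1+3/8x|<|1−5/8x| ∀x<0 ⇒ interval (−∞,0).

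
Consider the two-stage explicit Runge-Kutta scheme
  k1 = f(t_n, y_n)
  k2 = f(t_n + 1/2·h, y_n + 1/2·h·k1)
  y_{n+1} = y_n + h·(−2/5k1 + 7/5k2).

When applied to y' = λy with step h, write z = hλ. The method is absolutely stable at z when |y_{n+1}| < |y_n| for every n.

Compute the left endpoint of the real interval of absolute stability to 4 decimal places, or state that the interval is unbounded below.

With y'=λy (z=hλ):
  k1=λy_n ⇒ h·k1=z·y_n;  k2=λ(1+1/2z)y_n ⇒ h·k2=z(1+1/2z)y_n
  y_{n+1}/y_n = 1 − 2/5z + 7/5z(1+1/2z) = 1 + z + 7/10z²
  Hence R(z) = 1 + z + 7/10z².

Find x<0 with |R(x)|<1.
x=-0.95: |R|=0.6817
R=1: x+7/10x²=0 ⇒ x=−10/7=-1.4286; min R=1−1/(4·7/10)=0.6429>−1
Confirm numerically:
  x=-1.342: |R|=0.91867 <1
  x=-1.080: |R|=0.73648 <1
  x=-0.711: |R|=0.64286 <1
  x=-0.633: |R|=0.64748 <1
  x=-1.775: |R|=1.43044 >1
  x=-1.577: |R|=1.16385 >1
  x=-1.457: |R|=1.02899 >1
Stable set (-1.4286, 0).

z* = -1.4286.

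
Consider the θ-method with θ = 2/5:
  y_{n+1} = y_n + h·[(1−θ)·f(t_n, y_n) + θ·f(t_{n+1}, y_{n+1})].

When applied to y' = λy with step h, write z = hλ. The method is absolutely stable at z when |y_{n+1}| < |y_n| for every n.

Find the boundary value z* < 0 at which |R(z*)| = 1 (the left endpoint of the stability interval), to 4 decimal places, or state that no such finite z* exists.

With y'=λy (z=hλ):
  y_{n+1} = y_n + z·[3/5·y_n + 2/5·y_{n+1}] ⇒ (1 − 2/5z)y_{n+1} = (1 + 3/5z)y_n
  R(z) = (1 + 3/5z)/(1 − 2/5z).

Need |R(x)|<1, x<0.
x=-0.31: |R|=0.7242
R=−1: 1+3/5x = −1+2/5x ⇒ -1/5x=2 ⇒ x=2/(-1/5)=-10.0000
Confirm numerically:
  x=-9.514: |R|=0.97977 <1
  x=-9.445: |R|=0.97677 <1
  x=-7.641: |R|=0.88369 <1
  x=-10.455: |R|=1.01756 >1
  x=-10.369: |R|=1.01434 >1
Stable set (-10.0000, 0).

left endpoint -10.0000.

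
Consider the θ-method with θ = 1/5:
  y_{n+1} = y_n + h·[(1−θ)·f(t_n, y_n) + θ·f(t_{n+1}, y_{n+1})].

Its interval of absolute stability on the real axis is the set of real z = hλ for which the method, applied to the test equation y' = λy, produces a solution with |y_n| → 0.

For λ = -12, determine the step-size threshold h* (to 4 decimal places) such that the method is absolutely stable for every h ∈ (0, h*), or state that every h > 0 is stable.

Test eqn y'=λy, z=hλ:
  y_{n+1} = y_n + z·[4/5·y_n + 1/5·y_{n+1}] ⇒ (1 − 1/5z)y_{n+1} = (1 + 4/5z)y_n
  so R(z) = (1 + 4/5z)/(1 − 1/5z).

Boundary: |R(x)|=1, x<0.
x=-1.75: |R|=0.2963
R=−1: 1+4/5x = −1+1/5x ⇒ -3/5x=2 ⇒ x=2/(-3/5)=-3.3333
Confirm numerically:
  x=-2.708: |R|=0.75662 <1
  x=-2.325: |R|=0.58703 <1
  x=-2.138: |R|=0.49762 <1
  x=-1.343: |R|=0.05865 <1
  x=-3.912: |R|=1.19479 >1
  x=-3.642: |R|=1.10715 >1
  x=-3.469: |R|=1.04806 >1
So |R|<1 on (-3.3333, 0).

(-3.3333,0); λ=-12 ⇒ h* = (10/3)/12 = 0.2778.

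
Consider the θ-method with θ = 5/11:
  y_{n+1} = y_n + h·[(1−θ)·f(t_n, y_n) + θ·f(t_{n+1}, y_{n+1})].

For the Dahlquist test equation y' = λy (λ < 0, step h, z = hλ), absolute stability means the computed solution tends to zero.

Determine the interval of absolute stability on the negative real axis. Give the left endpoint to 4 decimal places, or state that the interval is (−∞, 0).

z∈(-22.0000,0).

With y'=λy (z=hλ):
  y_{n+1} = y_n + z·[6/11·y_n + 5/11·y_{n+1}] ⇒ (1 − 5/11z)y_{n+1} = (1 + 6/11z)y_n
  so R(z) = (1 + 6/11z)/(1 − 5/11z).

Need |R(x)|<1, x<0.
x=-0.64: |R|=0.5042
R=−1: 1+6/11x = −1+5/11x ⇒ -1/11x=2 ⇒ x=2/(-1/11)=-22.0000
Confirm numerically:
  x=-19.098: |R|=0.97275 <1
  x=-17.947: |R|=0.95977 <1
  x=-11.688: |R|=0.85150 <1
  x=-22.165: |R|=1.00135 >1
  x=-22.142: |R|=1.00117 >1
  x=-22.057: |R|=1.00047 >1
Stable set (-22.0000, 0).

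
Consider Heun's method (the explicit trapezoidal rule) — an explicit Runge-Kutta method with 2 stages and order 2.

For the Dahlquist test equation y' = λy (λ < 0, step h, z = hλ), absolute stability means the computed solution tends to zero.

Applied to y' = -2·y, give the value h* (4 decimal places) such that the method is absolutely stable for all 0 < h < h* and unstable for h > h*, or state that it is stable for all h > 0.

(-2.0000,0); λ=-2 ⇒ h* = 1.0000.

Set f=λy, z=hλ:
  order 2, 2-stage ⇒ R(z)=1+z+z^2/2
  (e.g. R(-1.5)=0.62500, |R|=0.62500)

Boundary: |R(x)|=1, x<0.
x=-1.5: |R|=0.6250
|R(-1.54)|=0.6458 |R(-1.45)|=0.6013 |R(-0.98)|=0.5002
Bisect:
  x_lo=-2.3054 |R|=1.3520  x_hi=-0.1761 |R|=0.8394
  mid=-1.24073 |R|=0.52897 →hi
  mid=-1.77306 |R|=0.79881 →hi
  mid=-2.03923 |R|=1.03999 →lo
  mid=-1.90614 |R|=0.91055 →hi
  mid=-1.97268 |R|=0.97306 →hi
  mid=-2.00595 |R|=1.00597 →lo
  mid=-1.98932 |R|=0.98938 →hi
  ...
  [-2.00011,-1.99998] ⇒ x*=-2.0000
Stable set (-2.0000, 0).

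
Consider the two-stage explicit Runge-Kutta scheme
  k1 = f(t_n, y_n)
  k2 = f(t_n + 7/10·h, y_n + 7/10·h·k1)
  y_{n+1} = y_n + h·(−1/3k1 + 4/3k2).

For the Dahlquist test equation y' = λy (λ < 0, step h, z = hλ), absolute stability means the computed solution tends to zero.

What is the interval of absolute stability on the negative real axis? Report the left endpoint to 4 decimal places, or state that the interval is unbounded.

On y'=λy, z=hλ:
  k1=λy_n ⇒ h·k1=z·y_n;  k2=λ(1+7/10z)y_n ⇒ h·k2=z(1+7/10z)y_n
  y_{n+1}/y_n = 1 − 1/3z + 4/3z(1+7/10z) = 1 + z + 14/15z²
  Hence R(z) = 1 + z + 14/15z².

Boundary: |R(x)|=1, x<0.
x=-0.41: |R|=0.7469
R=1: x+14/15x²=0 ⇒ x=−15/14=-1.0714; min R=1−1/(4·14/15)=0.7321>−1
Confirm numerically:
  x=-0.998: |R|=0.93160 <1
  x=-0.791: |R|=0.79297 <1
  x=-0.683: |R|=0.75239 <1
  x=-0.503: |R|=0.73314 <1
  x=-1.549: |R|=1.69044 >1
  x=-1.290: |R|=1.26316 >1
Stable set (-1.0714, 0).

(-1.0714, 0).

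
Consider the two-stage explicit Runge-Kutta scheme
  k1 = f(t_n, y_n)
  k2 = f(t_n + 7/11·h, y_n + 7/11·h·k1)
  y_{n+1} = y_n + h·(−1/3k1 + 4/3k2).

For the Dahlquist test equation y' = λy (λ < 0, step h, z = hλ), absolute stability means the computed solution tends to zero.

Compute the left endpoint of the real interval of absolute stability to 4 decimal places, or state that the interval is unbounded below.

Test eqn y'=λy, z=hλ:
  k1=λy_n ⇒ h·k1=z·y_n;  k2=λ(1+7/11z)y_n ⇒ h·k2=z(1+7/11z)y_n
  y_{n+1}/y_n = 1 − 1/3z + 4/3z(1+7/11z) = 1 + z + 28/33z²
  so R(z) = 1 + z + 28/33z².

Find x<0 with |R(x)|<1.
x=-0.6: |R|=0.7055
R=1: x+28/33x²=0 ⇒ x=−33/28=-1.1786; min R=1−1/(4·28/33)=0.7054>−1
Confirm numerically:
  x=-0.956: |R|=0.81946 <1
  x=-0.779: |R|=0.73590 <1
  x=-0.618: |R|=0.70606 <1
  x=-0.496: |R|=0.71274 <1
  x=-1.760: |R|=1.86827 >1
  x=-1.755: |R|=1.85835 >1
  x=-1.544: |R|=1.47873 >1
Stable set (-1.1786, 0).

left endpoint -1.1786.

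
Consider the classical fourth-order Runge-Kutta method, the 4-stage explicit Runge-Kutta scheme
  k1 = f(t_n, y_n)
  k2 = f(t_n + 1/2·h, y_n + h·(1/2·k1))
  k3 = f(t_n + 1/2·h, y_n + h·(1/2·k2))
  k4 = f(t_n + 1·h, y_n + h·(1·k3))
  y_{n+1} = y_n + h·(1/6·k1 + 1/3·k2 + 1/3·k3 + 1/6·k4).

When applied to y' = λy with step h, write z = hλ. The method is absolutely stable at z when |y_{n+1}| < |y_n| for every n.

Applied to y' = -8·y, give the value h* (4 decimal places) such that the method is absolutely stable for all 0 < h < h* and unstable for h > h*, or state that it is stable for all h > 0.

(-2.7853,0); λ=-8 ⇒ h* = 0.3482.

Test eqn y'=λy, z=hλ:
  order 4, 4-stage ⇒ R(z)=1+z+z^2/2+z^3/6+z^4/24
  (e.g. R(-0.33)=0.71895, |R|=0.71895)

Solve |R(x)|<1 on ℝ⁻.
x=-0.33: |R|=0.7190
|R(-2.91)|=1.2049 |R(-2.9)|=1.1872 |R(-0.66)|=0.5178
Bisect:
  x_lo=-3.1633 |R|=1.7364  x_hi=-0.2099 |R|=0.8107
  mid=-1.68658 |R|=0.27325 →hi
  mid=-2.42494 |R|=0.57942 →hi
  mid=-2.79412 |R|=1.01339 →lo
  mid=-2.60953 |R|=0.76577 →hi
  mid=-2.70183 |R|=0.88128 →hi
  mid=-2.74798 |R|=0.94518 →hi
  mid=-2.77105 |R|=0.97874 →hi
  mid=-2.78259 |R|=0.99593 →hi
  mid=-2.78835 |R|=1.00463 →lo
  mid=-2.78547 |R|=1.00027 →lo
  ...
  [-2.78547,-2.78529] ⇒ x*=-2.7853
Interval (-2.7853, 0).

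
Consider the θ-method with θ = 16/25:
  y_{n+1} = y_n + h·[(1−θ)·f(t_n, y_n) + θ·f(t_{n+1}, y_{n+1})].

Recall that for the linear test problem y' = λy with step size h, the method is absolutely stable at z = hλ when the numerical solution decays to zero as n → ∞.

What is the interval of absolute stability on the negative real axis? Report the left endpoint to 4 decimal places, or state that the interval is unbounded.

Set f=λy, z=hλ:
  y_{n+1} = y_n + z·[9/25·y_n + 16/25·y_{n+1}] ⇒ (1 − 16/25z)y_{n+1} = (1 + 9/25z)y_n
  so R(z) = (1 + 9/25z)/(1 − 16/25z).

Solve |R(x)|<1 on ℝ⁻.
x=-0.86: |R|=0.4453
x=-2: |R|=0.1228
x=-10: |R|=0.3514
x=-100: |R|=0.5385
θ=16/25≥1/2 ⇒ |1+9/25x|<|1−16/25x| ∀x<0 ⇒ interval (−∞,0).

unbounded; (−∞, 0).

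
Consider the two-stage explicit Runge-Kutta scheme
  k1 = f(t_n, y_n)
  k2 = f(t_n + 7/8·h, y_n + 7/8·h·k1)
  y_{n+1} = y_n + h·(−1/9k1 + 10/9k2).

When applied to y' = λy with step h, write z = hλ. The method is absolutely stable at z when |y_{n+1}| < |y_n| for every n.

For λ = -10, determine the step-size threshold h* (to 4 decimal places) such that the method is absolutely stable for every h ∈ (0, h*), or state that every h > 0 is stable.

On y'=λy, z=hλ:
  k1=λy_n ⇒ h·k1=z·y_n;  k2=λ(1+7/8z)y_n ⇒ h·k2=z(1+7/8z)y_n
  y_{n+1}/y_n = 1 − 1/9z + 10/9z(1+7/8z) = 1 + z + 35/36z²
  so R(z) = 1 + z + 35/36z².

Boundary: |R(x)|=1, x<0.
x=-1.5: |R|=1.6875
R=1: x+35/36x²=0 ⇒ x=−36/35=-1.0286; min R=1−1/(4·35/36)=0.7429>−1
Confirm numerically:
  x=-0.894: |R|=0.88304 <1
  x=-0.540: |R|=0.74350 <1
  x=-0.469: |R|=0.74485 <1
  x=-1.596: |R|=1.88046 >1
  x=-1.449: |R|=1.59228 >1
  x=-1.073: |R|=1.04635 >1
Stable set (-1.0286, 0).

(-1.0286,0); λ=-10 ⇒ h* = (36/35)/10 = 0.1029.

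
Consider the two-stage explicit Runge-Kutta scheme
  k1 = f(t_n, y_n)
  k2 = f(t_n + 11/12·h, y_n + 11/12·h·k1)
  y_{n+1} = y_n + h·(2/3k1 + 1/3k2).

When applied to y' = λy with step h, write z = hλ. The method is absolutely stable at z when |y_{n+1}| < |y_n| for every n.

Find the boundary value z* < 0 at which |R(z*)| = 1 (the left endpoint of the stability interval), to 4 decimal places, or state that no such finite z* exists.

left endpoint -3.2727.

With y'=λy (z=hλ):
  k1=λy_n ⇒ h·k1=z·y_n;  k2=λ(1+11/12z)y_n ⇒ h·k2=z(1+11/12z)y_n
  y_{n+1}/y_n = 1 + 2/3z + 1/3z(1+11/12z) = 1 + z + 11/36z²
  R(z) = 1 + z + 11/36z².

Need |R(x)|<1, x<0.
x=-0.72: |R|=0.4384
R=1: x+11/36x²=0 ⇒ x=−36/11=-3.2727; min R=1−1/(4·11/36)=0.1818>−1
Confirm numerically:
  x=-2.860: |R|=0.63932 <1
  x=-2.544: |R|=0.43354 <1
  x=-1.959: |R|=0.21362 <1
  x=-3.731: |R|=1.52244 >1
  x=-3.304: |R|=1.03157 >1
Interval (-3.2727, 0).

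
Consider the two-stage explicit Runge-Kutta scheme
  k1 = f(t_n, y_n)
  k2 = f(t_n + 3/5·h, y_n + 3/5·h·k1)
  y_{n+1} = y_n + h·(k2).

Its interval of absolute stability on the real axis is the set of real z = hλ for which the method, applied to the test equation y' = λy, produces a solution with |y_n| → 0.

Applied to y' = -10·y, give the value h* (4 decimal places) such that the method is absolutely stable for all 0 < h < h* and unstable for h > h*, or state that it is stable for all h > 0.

(-1.6667,0); λ=-10 ⇒ h* = (5/3)/10 = 0.1667.

Set f=λy, z=hλ:
  k1=λy_n ⇒ h·k1=z·y_n;  k2=λ(1+3/5z)y_n ⇒ h·k2=z(1+3/5z)y_n
  y_{n+1}/y_n = 1 + z(1+3/5z) = 1 + z + 3/5z²
  so R(z) = 1 + z + 3/5z².

Boundary: |R(x)|=1, x<0.
x=-0.54: |R|=0.6350
R=1: x+3/5x²=0 ⇒ x=−5/3=-1.6667; min R=1−1/(4·3/5)=0.5833>−1
Confirm numerically:
  x=-1.497: |R|=0.84761 <1
  x=-1.415: |R|=0.78634 <1
  x=-1.214: |R|=0.67028 <1
  x=-2.114: |R|=1.56740 >1
  x=-1.721: |R|=1.05610 >1
So |R|<1 on (-1.6667, 0).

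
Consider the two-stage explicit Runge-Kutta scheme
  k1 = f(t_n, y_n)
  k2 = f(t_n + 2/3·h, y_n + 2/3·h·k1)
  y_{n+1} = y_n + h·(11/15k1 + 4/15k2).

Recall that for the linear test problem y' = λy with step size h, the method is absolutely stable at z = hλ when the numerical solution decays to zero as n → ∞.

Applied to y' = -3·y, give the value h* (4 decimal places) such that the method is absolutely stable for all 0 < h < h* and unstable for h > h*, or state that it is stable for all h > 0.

(-5.6250,0); λ=-3 ⇒ h* = (45/8)/3 = 1.8750.

Set f=λy, z=hλ:
  k1=λy_n ⇒ h·k1=z·y_n;  k2=λ(1+2/3z)y_n ⇒ h·k2=z(1+2/3z)y_n
  y_{n+1}/y_n = 1 + 11/15z + 4/15z(1+2/3z) = 1 + z + 8/45z²
  Hence R(z) = 1 + z + 8/45z².

Boundary: |R(x)|=1, x<0.
x=-0.32: |R|=0.6982
R=1: x+8/45x²=0 ⇒ x=−45/8=-5.6250; min R=1−1/(4·8/45)=-0.4062>−1
Confirm numerically:
  x=-5.333: |R|=0.72316 <1
  x=-4.497: |R|=0.09820 <1
  x=-4.041: |R|=0.13795 <1
  x=-6.060: |R|=1.46864 >1
  x=-5.837: |R|=1.21999 >1
  x=-5.731: |R|=1.10800 >1
Stable set (-5.6250, 0).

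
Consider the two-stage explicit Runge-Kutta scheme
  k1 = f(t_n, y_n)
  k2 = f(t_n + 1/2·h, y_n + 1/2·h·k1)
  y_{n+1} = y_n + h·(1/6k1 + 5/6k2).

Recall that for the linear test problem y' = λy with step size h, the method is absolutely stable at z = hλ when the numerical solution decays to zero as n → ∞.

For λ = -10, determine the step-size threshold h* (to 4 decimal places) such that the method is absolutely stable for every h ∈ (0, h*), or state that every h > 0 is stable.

(-2.4000,0); λ=-10 ⇒ h* = (12/5)/10 = 0.2400.

On y'=λy, z=hλ:
  k1=λy_n ⇒ h·k1=z·y_n;  k2=λ(1+1/2z)y_n ⇒ h·k2=z(1+1/2z)y_n
  y_{n+1}/y_n = 1 + 1/6z + 5/6z(1+1/2z) = 1 + z + 5/12z²
  R(z) = 1 + z + 5/12z².

Solve |R(x)|<1 on ℝ⁻.
x=-0.55: |R|=0.5760
R=1: x+5/12x²=0 ⇒ x=−12/5=-2.4000; min R=1−1/(4·5/12)=0.4000>−1
Confirm numerically:
  x=-1.763: |R|=0.53207 <1
  x=-1.107: |R|=0.40360 <1
  x=-1.027: |R|=0.41247 <1
  x=-2.441: |R|=1.04170 >1
  x=-2.423: |R|=1.02322 >1
So |R|<1 on (-2.4000, 0).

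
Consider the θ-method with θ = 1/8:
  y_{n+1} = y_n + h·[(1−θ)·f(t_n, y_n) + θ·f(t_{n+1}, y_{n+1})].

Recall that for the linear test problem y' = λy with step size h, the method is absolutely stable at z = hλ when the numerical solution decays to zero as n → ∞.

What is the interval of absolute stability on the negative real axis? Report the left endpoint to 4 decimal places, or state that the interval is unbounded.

(-2.6667, 0).

With y'=λy (z=hλ):
  y_{n+1} = y_n + z·[7/8·y_n + 1/8·y_{n+1}] ⇒ (1 − 1/8z)y_{n+1} = (1 + 7/8z)y_n
  so R(z) = (1 + 7/8z)/(1 − 1/8z).

Find x<0 with |R(x)|<1.
x=-1.3: |R|=0.1183
R=−1: 1+7/8x = −1+1/8x ⇒ -3/4x=2 ⇒ x=2/(-3/4)=-2.6667
Confirm numerically:
  x=-2.416: |R|=0.85561 <1
  x=-2.078: |R|=0.64953 <1
  x=-2.017: |R|=0.61086 <1
  x=-1.573: |R|=0.31453 <1
  x=-2.840: |R|=1.09594 >1
  x=-2.784: |R|=1.06528 >1
  x=-2.706: |R|=1.02204 >1
Interval (-2.6667, 0).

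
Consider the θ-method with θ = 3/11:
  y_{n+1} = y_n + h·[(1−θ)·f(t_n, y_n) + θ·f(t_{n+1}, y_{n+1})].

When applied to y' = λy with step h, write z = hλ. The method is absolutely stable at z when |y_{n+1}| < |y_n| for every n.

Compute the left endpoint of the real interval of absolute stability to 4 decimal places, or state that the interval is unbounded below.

z* = -4.4000.

Set f=λy, z=hλ:
  y_{n+1} = y_n + z·[8/11·y_n + 3/11·y_{n+1}] ⇒ (1 − 3/11z)y_{n+1} = (1 + 8/11z)y_n
  so R(z) = (1 + 8/11z)/(1 − 3/11z).

Need |R(x)|<1, x<0.
x=-1.75: |R|=0.1846
R=−1: 1+8/11x = −1+3/11x ⇒ -5/11x=2 ⇒ x=2/(-5/11)=-4.4000
Confirm numerically:
  x=-4.315: |R|=0.98225 <1
  x=-3.775: |R|=0.86002 <1
  x=-2.871: |R|=0.61021 <1
  x=-4.866: |R|=1.09102 >1
  x=-4.666: |R|=1.05320 >1
  x=-4.579: |R|=1.03618 >1
Stable set (-4.4000, 0).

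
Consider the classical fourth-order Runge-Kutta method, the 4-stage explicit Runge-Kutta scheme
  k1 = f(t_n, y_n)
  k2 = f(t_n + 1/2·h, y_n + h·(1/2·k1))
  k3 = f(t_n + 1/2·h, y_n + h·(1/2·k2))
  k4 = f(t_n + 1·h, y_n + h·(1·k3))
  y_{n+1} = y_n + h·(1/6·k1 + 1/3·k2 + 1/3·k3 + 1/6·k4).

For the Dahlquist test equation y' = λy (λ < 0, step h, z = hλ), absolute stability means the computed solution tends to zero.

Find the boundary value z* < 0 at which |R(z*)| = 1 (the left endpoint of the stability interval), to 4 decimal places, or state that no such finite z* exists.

left endpoint -2.7853.

Test eqn y'=λy, z=hλ:
  order 4, 4-stage ⇒ R(z)=1+z+z^2/2+z^3/6+z^4/24
  (e.g. R(-0.64)=0.52810, |R|=0.52810)

Boundary: |R(x)|=1, x<0.
x=-0.64: |R|=0.5281
|R(-1.04)|=0.3621 |R(-1.01)|=0.3717 |R(-0.6)|=0.5494
Bisect:
  x_lo=-3.2145 |R|=1.8650  x_hi=-0.3909 |R|=0.6765
  mid=-1.80272 |R|=0.28582 →hi
  mid=-2.50863 |R|=0.65695 →hi
  mid=-2.86159 |R|=1.12125 →lo
  mid=-2.68511 |R|=0.85916 →hi
  mid=-2.77335 |R|=0.98214 →hi
  mid=-2.81747 |R|=1.04960 →lo
  mid=-2.79541 |R|=1.01535 →lo
  mid=-2.78438 |R|=0.99862 →hi
  mid=-2.78989 |R|=1.00695 →lo
  mid=-2.78713 |R|=1.00278 →lo
  ...
  [-2.78541,-2.78524] ⇒ x*=-2.7853
So |R|<1 on (-2.7853, 0).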